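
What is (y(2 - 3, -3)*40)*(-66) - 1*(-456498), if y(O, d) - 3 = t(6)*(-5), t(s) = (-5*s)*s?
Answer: -1927422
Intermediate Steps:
t(s) = -5*s²
y(O, d) = 903 (y(O, d) = 3 - 5*6²*(-5) = 3 - 5*36*(-5) = 3 - 180*(-5) = 3 + 900 = 903)
(y(2 - 3, -3)*40)*(-66) - 1*(-456498) = (903*40)*(-66) - 1*(-456498) = 36120*(-66) + 456498 = -2383920 + 456498 = -1927422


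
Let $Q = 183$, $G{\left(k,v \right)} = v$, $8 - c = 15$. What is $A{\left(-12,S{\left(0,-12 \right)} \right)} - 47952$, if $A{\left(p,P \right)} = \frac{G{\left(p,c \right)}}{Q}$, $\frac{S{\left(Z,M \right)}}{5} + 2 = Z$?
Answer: $- \frac{8775223}{183} \approx -47952.0$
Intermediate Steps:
$c = -7$ ($c = 8 - 15 = -7$)
$S{\left(Z,M \right)} = -10 + 5 Z$
$A{\left(p,P \right)} = - \frac{7}{183}$
$A{\left(-12,S{\left(0,-12 \right)} \right)} - 47952 = - \frac{7}{183} - 47952 = - \frac{8775223}{183}$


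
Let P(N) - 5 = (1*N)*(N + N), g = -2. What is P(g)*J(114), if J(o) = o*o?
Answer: 168948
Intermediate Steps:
J(o) = o²
P(N) = 5 + 2*N² (P(N) = 5 + (1*N)*(N + N) = 5 + N*(2*N) = 5 + 2*N²)
P(g)*J(114) = (5 + 2*(-2)²)*114² = (5 + 2*4)*12996 = (5 + 8)*12996 = 13*12996 = 168948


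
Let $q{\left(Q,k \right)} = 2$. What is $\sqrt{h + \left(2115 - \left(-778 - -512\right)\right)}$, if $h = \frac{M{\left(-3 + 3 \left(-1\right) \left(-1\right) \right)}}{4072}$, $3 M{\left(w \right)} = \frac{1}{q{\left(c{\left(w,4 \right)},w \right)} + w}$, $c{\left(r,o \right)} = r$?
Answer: $\frac{\sqrt{88829549511}}{6108} \approx 48.795$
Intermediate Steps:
$M{\left(w \right)} = \frac{1}{3 \left(2 + w\right)}$
$h = \frac{1}{24432}$ ($h = \frac{\frac{1}{3} \frac{1}{2 - \left(3 - 3 \left(-1\right) \left(-1\right)\right)}}{4072} = \frac{1}{3 \left(2 - 0\right)} \frac{1}{4072} = \frac{1}{3 \left(2 + \left(-3 + 3\right)\right)} \frac{1}{4072} = \frac{1}{3 \left(2 + 0\right)} \frac{1}{4072} = \frac{1}{3 \cdot 2} \cdot \frac{1}{4072} = \frac{1}{3} \cdot \frac{1}{2} \cdot \frac{1}{4072} = \frac{1}{6} \cdot \frac{1}{4072} = \frac{1}{24432} \approx 4.093 \cdot 10^{-5}$)
$\sqrt{h + \left(2115 - \left(-778 - -512\right)\right)} = \sqrt{\frac{1}{24432} + \left(2115 - \left(-778 - -512\right)\right)} = \sqrt{\frac{1}{24432} + \left(2115 - \left(-778 + 512\right)\right)} = \sqrt{\frac{1}{24432} + \left(2115 - -266\right)} = \sqrt{\frac{1}{24432} + \left(2115 + 266\right)} = \sqrt{\frac{1}{24432} + 2381} = \sqrt{\frac{58172593}{24432}} = \frac{\sqrt{88829549511}}{6108}$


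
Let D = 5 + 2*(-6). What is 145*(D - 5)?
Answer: -1740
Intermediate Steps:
D = -7 (D = 5 - 12 = -7)
145*(D - 5) = 145*(-7 - 5) = 145*(-12) = -1740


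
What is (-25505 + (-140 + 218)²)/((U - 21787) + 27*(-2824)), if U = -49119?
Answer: 19421/147154 ≈ 0.13198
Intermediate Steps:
(-25505 + (-140 + 218)²)/((U - 21787) + 27*(-2824)) = (-25505 + (-140 + 218)²)/((-49119 - 21787) + 27*(-2824)) = (-25505 + 78²)/(-70906 - 76248) = (-25505 + 6084)/(-147154) = -19421*(-1/147154) = 19421/147154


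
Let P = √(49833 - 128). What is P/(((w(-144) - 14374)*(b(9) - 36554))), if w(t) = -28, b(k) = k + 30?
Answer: √49705/525889030 ≈ 4.2394e-7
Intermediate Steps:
P = √49705 ≈ 222.95
b(k) = 30 + k
P/(((w(-144) - 14374)*(b(9) - 36554))) = √49705/(((-28 - 14374)*((30 + 9) - 36554))) = √49705/((-14402*(39 - 36554))) = √49705/((-14402*(-36515))) = √49705/525889030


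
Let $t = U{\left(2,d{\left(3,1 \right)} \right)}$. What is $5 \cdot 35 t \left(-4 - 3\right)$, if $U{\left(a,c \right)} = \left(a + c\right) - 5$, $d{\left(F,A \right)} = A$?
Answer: $2450$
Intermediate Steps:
$U{\left(a,c \right)} = -5 + a + c$
$t = -2$ ($t = -5 + 2 + 1 = -2$)
$5 \cdot 35 t \left(-4 - 3\right) = 5 \cdot 35 \left(- 2 \left(-4 - 3\right)\right) = 175 \left(\left(-2\right) \left(-7\right)\right) = 175 \cdot 14 = 2450$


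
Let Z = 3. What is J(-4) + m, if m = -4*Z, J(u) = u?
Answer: -16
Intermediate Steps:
m = -12 (m = -4*3 = -12)
J(-4) + m = -4 - 12 = -16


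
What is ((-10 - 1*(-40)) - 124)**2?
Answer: 8836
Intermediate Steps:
((-10 - 1*(-40)) - 124)**2 = ((-10 + 40) - 124)**2 = (30 - 124)**2 = (-94)**2 = 8836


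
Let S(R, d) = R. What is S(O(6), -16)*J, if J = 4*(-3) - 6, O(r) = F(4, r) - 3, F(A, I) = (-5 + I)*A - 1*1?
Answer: 0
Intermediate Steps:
F(A, I) = -1 + A*(-5 + I) (F(A, I) = A*(-5 + I) - 1 = -1 + A*(-5 + I))
O(r) = -24 + 4*r (O(r) = (-1 - 5*4 + 4*r) - 3 = (-1 - 20 + 4*r) - 3 = (-21 + 4*r) - 3 = -24 + 4*r)
J = -18 (J = -12 - 6 = -18)
S(O(6), -16)*J = (-24 + 4*6)*(-18) = (-24 + 24)*(-18) = 0*(-18) = 0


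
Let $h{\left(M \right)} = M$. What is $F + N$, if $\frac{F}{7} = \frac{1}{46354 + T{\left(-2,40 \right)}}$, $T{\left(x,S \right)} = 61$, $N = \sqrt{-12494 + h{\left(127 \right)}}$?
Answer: $\frac{7}{46415} + i \sqrt{12367} \approx 0.00015081 + 111.21 i$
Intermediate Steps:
$N = i \sqrt{12367}$ ($N = \sqrt{-12494 + 127} = \sqrt{-12367} = i \sqrt{12367} \approx 111.21 i$)
$F = \frac{7}{46415}$ ($F = \frac{7}{46354 + 61} = \frac{7}{46415} \approx 0.00015081$)
$F + N = \frac{7}{46415} + i \sqrt{12367}$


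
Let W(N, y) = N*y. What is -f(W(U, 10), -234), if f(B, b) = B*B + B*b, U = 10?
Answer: 13400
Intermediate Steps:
f(B, b) = B² + B*b
-f(W(U, 10), -234) = -10*10*(10*10 - 234) = -100*(100 - 234) = -100*(-134) = -1*(-13400) = 13400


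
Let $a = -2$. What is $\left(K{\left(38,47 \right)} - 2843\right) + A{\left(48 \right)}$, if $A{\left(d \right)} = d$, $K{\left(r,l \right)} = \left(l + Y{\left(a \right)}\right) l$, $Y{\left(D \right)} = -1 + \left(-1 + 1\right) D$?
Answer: $-633$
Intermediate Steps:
$Y{\left(D \right)} = -1$ ($Y{\left(D \right)} = -1 + 0 D = -1 + 0 = -1$)
$K{\left(r,l \right)} = l \left(-1 + l\right)$ ($K{\left(r,l \right)} = \left(l - 1\right) l = \left(-1 + l\right) l = l \left(-1 + l\right)$)
$\left(K{\left(38,47 \right)} - 2843\right) + A{\left(48 \right)} = \left(47 \left(-1 + 47\right) - 2843\right) + 48 = \left(47 \cdot 46 - 2843\right) + 48 = \left(2162 - 2843\right) + 48 = -681 + 48 = -633$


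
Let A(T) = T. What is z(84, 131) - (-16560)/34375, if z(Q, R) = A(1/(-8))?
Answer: 19621/55000 ≈ 0.35675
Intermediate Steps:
z(Q, R) = -1/8 (z(Q, R) = 1/(-8) = -1/8)
z(84, 131) - (-16560)/34375 = -1/8 - (-16560)/34375 = -1/8 - 1*(-3312/6875) = -1/8 + 3312/6875 = 19621/55000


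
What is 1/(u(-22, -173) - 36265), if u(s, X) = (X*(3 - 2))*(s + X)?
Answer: -1/2530 ≈ -0.00039526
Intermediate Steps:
u(s, X) = X*(X + s) (u(s, X) = (X*1)*(X + s) = X*(X + s))
1/(u(-22, -173) - 36265) = 1/(-173*(-173 - 22) - 36265) = 1/(-173*(-195) - 36265) = 1/(33735 - 36265) = 1/(-2530) = -1/2530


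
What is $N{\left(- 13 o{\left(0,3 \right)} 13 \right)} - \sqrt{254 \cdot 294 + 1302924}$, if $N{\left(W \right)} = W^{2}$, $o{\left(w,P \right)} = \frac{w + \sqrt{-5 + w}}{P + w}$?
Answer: $- \frac{142805}{9} - 40 \sqrt{861} \approx -17041.0$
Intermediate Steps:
$o{\left(w,P \right)} = \frac{w + \sqrt{-5 + w}}{P + w}$
$N{\left(- 13 o{\left(0,3 \right)} 13 \right)} - \sqrt{254 \cdot 294 + 1302924} = \left(- 13 \frac{0 + \sqrt{-5 + 0}}{3 + 0} \cdot 13\right)^{2} - \sqrt{254 \cdot 294 + 1302924} = \left(- 13 \frac{0 + \sqrt{-5}}{3} \cdot 13\right)^{2} - \sqrt{74676 + 1302924} = \left(- 13 \frac{0 + i \sqrt{5}}{3} \cdot 13\right)^{2} - \sqrt{1377600} = \left(- 13 \frac{i \sqrt{5}}{3} \cdot 13\right)^{2} - 40 \sqrt{861} = \left(- \frac{13 i \sqrt{5}}{3} \cdot 13\right)^{2} - 40 \sqrt{861} = \left(- \frac{169 i \sqrt{5}}{3}\right)^{2} - 40 \sqrt{861} = - \frac{142805}{9} - 40 \sqrt{861}$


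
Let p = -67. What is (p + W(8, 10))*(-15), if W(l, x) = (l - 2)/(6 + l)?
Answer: 6990/7 ≈ 998.57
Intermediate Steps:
W(l, x) = (-2 + l)/(6 + l)
(p + W(8, 10))*(-15) = (-67 + (-2 + 8)/(6 + 8))*(-15) = (-67 + 6/14)*(-15) = (-67 + (1/14)*6)*(-15) = (-67 + 3/7)*(-15) = -466/7*(-15) = 6990/7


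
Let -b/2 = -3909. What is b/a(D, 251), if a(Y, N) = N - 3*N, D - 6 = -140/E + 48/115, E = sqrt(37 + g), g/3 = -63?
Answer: -3909/251 ≈ -15.574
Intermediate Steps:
g = -189 (g = 3*(-63) = -189)
E = 2*I*sqrt(38) (E = sqrt(37 - 189) = sqrt(-152) = 2*I*sqrt(38) ≈ 12.329*I)
D = 738/115 + 35*I*sqrt(38)/19 (D = 6 + (-140*(-I*sqrt(38)/76) + 48/115) = 6 + (-(-35)*I*sqrt(38)/19 + 48*(1/115)) = 6 + (35*I*sqrt(38)/19 + 48/115) = 6 + (48/115 + 35*I*sqrt(38)/19) = 738/115 + 35*I*sqrt(38)/19 ≈ 6.4174 + 11.355*I)
b = 7818 (b = -2*(-3909) = 7818)
a(Y, N) = -2*N
b/a(D, 251) = 7818/((-2*251)) = 7818/(-502) = 7818*(-1/502) = -3909/251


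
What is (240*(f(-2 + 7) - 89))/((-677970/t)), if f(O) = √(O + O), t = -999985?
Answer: -711989320/22599 + 7999880*√10/22599 ≈ -30386.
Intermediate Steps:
f(O) = √2*√O (f(O) = √(2*O) = √2*√O)
(240*(f(-2 + 7) - 89))/((-677970/t)) = (240*(√2*√(-2 + 7) - 89))/((-677970/(-999985))) = (240*(√2*√5 - 89))/((-677970*(-1/999985))) = (240*(√10 - 89))/(135594/199997) = (240*(-89 + √10))*(199997/135594) = (-21360 + 240*√10)*(199997/135594) = -711989320/22599 + 7999880*√10/22599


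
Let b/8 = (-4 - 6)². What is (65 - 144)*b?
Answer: -63200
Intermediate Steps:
b = 800 (b = 8*(-4 - 6)² = 8*(-10)² = 8*100 = 800)
(65 - 144)*b = (65 - 144)*800 = -79*800 = -63200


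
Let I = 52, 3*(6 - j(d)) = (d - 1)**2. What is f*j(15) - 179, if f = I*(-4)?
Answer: 36487/3 ≈ 12162.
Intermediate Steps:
j(d) = 6 - (-1 + d)**2/3 (j(d) = 6 - (d - 1)**2/3 = 6 - (-1 + d)**2/3)
f = -208 (f = 52*(-4) = -208)
f*j(15) - 179 = -208*(6 - (-1 + 15)**2/3) - 179 = -208*(6 - 1/3*14**2) - 179 = -208*(6 - 1/3*196) - 179 = -208*(6 - 196/3) - 179 = -208*(-178/3) - 179 = 37024/3 - 179 = 36487/3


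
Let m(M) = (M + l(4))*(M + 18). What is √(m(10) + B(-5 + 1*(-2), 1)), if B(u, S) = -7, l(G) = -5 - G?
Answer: √21 ≈ 4.5826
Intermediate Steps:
m(M) = (-9 + M)*(18 + M) (m(M) = (M + (-5 - 1*4))*(M + 18) = (M + (-5 - 4))*(18 + M) = (M - 9)*(18 + M) = (-9 + M)*(18 + M))
√(m(10) + B(-5 + 1*(-2), 1)) = √((-162 + 10² + 9*10) - 7) = √((-162 + 100 + 90) - 7) = √(28 - 7) = √21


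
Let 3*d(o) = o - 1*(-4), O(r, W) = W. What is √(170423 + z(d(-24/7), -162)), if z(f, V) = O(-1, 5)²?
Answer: 4*√10653 ≈ 412.85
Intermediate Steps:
d(o) = 4/3 + o/3 (d(o) = (o - 1*(-4))/3 = (o + 4)/3 = (4 + o)/3 = 4/3 + o/3)
z(f, V) = 25 (z(f, V) = 5² = 25)
√(170423 + z(d(-24/7), -162)) = √(170423 + 25) = √170448 = 4*√10653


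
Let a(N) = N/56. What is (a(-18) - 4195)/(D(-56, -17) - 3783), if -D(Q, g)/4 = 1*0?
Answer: 117469/105924 ≈ 1.1090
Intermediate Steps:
a(N) = N/56 (a(N) = N*(1/56) = N/56)
D(Q, g) = 0 (D(Q, g) = -4*0 = 0)
(a(-18) - 4195)/(D(-56, -17) - 3783) = ((1/56)*(-18) - 4195)/(0 - 3783) = (-9/28 - 4195)/(-3783) = -117469/28*(-1/3783) = 117469/105924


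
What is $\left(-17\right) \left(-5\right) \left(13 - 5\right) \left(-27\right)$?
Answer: $-18360$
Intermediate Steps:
$\left(-17\right) \left(-5\right) \left(13 - 5\right) \left(-27\right) = 85 \cdot 8 \left(-27\right) = 680 \left(-27\right) = -18360$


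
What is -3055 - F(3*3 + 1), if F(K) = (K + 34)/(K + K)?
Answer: -15286/5 ≈ -3057.2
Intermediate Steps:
F(K) = (34 + K)/(2*K) (F(K) = (34 + K)/((2*K)) = (34 + K)*(1/(2*K)) = (34 + K)/(2*K))
-3055 - F(3*3 + 1) = -3055 - (34 + (3*3 + 1))/(2*(3*3 + 1)) = -3055 - (34 + (9 + 1))/(2*(9 + 1)) = -3055 - (34 + 10)/(2*10) = -3055 - 44/(2*10) = -3055 - 1*11/5 = -3055 - 11/5 = -15286/5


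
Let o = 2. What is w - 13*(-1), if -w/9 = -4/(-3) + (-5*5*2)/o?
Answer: 226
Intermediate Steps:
w = 213 (w = -9*(-4/(-3) + (-5*5*2)/2) = -9*(-4*(-1/3) - 25*2*(1/2)) = -9*(4/3 - 50*1/2) = -9*(4/3 - 25) = -9*(-71/3) = 213)
w - 13*(-1) = 213 - 13*(-1) = 213 + 13 = 226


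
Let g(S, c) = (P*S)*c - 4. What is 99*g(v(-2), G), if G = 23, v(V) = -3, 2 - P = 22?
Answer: 136224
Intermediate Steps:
P = -20 (P = 2 - 1*22 = 2 - 22 = -20)
g(S, c) = -4 - 20*S*c (g(S, c) = (-20*S)*c - 4 = -20*S*c - 4 = -4 - 20*S*c)
99*g(v(-2), G) = 99*(-4 - 20*(-3)*23) = 99*(-4 + 1380) = 99*1376 = 136224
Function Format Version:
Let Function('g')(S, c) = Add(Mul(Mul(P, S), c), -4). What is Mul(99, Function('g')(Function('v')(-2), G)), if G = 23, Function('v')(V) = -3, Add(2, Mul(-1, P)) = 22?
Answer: 136224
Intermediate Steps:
P = -20 (P = Add(2, Mul(-1, 22)) = Add(2, -22) = -20)
Function('g')(S, c) = Add(-4, Mul(-20, S, c)) (Function('g')(S, c) = Add(Mul(Mul(-20, S), c), -4) = Add(Mul(-20, S, c), -4) = Add(-4, Mul(-20, S, c)))
Mul(99, Function('g')(Function('v')(-2), G)) = Mul(99, Add(-4, Mul(-20, -3, 23))) = Mul(99, Add(-4, 1380)) = Mul(99, 1376) = 136224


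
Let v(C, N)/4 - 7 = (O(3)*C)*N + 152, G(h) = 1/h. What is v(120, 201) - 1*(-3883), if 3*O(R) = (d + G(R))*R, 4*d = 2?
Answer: 84919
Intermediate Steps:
d = ½ (d = (¼)*2 = ½ ≈ 0.50000)
O(R) = R*(½ + 1/R)/3 (O(R) = ((½ + 1/R)*R)/3 = (R*(½ + 1/R))/3 = R*(½ + 1/R)/3)
v(C, N) = 636 + 10*C*N/3 (v(C, N) = 28 + 4*(((⅓ + (⅙)*3)*C)*N + 152) = 28 + 4*(((⅓ + ½)*C)*N + 152) = 28 + 4*((5*C/6)*N + 152) = 28 + 4*(5*C*N/6 + 152) = 28 + 4*(152 + 5*C*N/6) = 28 + (608 + 10*C*N/3) = 636 + 10*C*N/3)
v(120, 201) - 1*(-3883) = (636 + (10/3)*120*201) - 1*(-3883) = (636 + 80400) + 3883 = 81036 + 3883 = 84919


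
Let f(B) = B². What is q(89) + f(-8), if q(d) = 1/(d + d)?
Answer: 11393/178 ≈ 64.006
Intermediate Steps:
q(d) = 1/(2*d)
q(89) + f(-8) = (½)/89 + (-8)² = (½)*(1/89) + 64 = 1/178 + 64 = 11393/178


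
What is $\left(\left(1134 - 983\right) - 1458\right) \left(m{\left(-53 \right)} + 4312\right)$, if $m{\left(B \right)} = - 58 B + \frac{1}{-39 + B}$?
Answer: $- \frac{888120877}{92} \approx -9.6535 \cdot 10^{6}$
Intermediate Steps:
$m{\left(B \right)} = \frac{1}{-39 + B} - 58 B$
$\left(\left(1134 - 983\right) - 1458\right) \left(m{\left(-53 \right)} + 4312\right) = \left(\left(1134 - 983\right) - 1458\right) \left(\frac{1 - 58 \left(-53\right)^{2} + 2262 \left(-53\right)}{-39 - 53} + 4312\right) = \left(\left(1134 - 983\right) - 1458\right) \left(\frac{1 - 162922 - 119886}{-92} + 4312\right) = \left(151 - 1458\right) \left(- \frac{1 - 162922 - 119886}{92} + 4312\right) = - 1307 \left(\left(- \frac{1}{92}\right) \left(-282807\right) + 4312\right) = - 1307 \left(\frac{282807}{92} + 4312\right) = \left(-1307\right) \frac{679511}{92} = - \frac{888120877}{92}$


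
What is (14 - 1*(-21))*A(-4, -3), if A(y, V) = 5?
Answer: 175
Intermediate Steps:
(14 - 1*(-21))*A(-4, -3) = (14 - 1*(-21))*5 = (14 + 21)*5 = 35*5 = 175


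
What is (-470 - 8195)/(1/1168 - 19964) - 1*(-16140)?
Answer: 376361849860/23317951 ≈ 16140.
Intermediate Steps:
(-470 - 8195)/(1/1168 - 19964) - 1*(-16140) = -8665/(1/1168 - 19964) + 16140 = -8665/(-23317951/1168) + 16140 = -8665*(-1168/23317951) + 16140 = 10120720/23317951 + 16140 = 376361849860/23317951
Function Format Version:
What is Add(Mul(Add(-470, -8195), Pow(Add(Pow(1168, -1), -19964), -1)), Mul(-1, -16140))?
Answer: Rational(376361849860, 23317951) ≈ 16140.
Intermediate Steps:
Add(Mul(Add(-470, -8195), Pow(Add(Pow(1168, -1), -19964), -1)), Mul(-1, -16140)) = Add(Mul(-8665, Pow(Add(Rational(1, 1168), -19964), -1)), 16140) = Add(Mul(-8665, Pow(Rational(-23317951, 1168), -1)), 16140) = Add(Mul(-8665, Rational(-1168, 23317951)), 16140) = Add(Rational(10120720, 23317951), 16140) = Rational(376361849860, 23317951)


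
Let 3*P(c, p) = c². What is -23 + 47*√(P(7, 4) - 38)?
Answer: -23 + 47*I*√195/3 ≈ -23.0 + 218.77*I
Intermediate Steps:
P(c, p) = c²/3
-23 + 47*√(P(7, 4) - 38) = -23 + 47*√((⅓)*7² - 38) = -23 + 47*√((⅓)*49 - 38) = -23 + 47*√(49/3 - 38) = -23 + 47*√(-65/3) = -23 + 47*(I*√195/3) = -23 + 47*I*√195/3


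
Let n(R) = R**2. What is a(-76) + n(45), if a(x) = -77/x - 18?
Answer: 152609/76 ≈ 2008.0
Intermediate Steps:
a(x) = -18 - 77/x
a(-76) + n(45) = (-18 - 77/(-76)) + 45**2 = (-18 - 77*(-1/76)) + 2025 = (-18 + 77/76) + 2025 = -1291/76 + 2025 = 152609/76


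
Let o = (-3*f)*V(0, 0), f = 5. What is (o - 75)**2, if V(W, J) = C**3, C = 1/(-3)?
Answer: 448900/81 ≈ 5542.0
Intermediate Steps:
C = -1/3 ≈ -0.33333
V(W, J) = -1/27 (V(W, J) = (-1/3)**3 = -1/27)
o = 5/9 (o = -3*5*(-1/27) = -15*(-1/27) = 5/9 ≈ 0.55556)
(o - 75)**2 = (5/9 - 75)**2 = (-670/9)**2 = 448900/81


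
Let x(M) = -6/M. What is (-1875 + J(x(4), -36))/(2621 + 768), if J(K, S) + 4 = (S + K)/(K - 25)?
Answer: -99512/179617 ≈ -0.55402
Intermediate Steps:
J(K, S) = -4 + (K + S)/(-25 + K) (J(K, S) = -4 + (S + K)/(K - 25) = -4 + (K + S)/(-25 + K))
(-1875 + J(x(4), -36))/(2621 + 768) = (-1875 + (100 - 36 - (-18)/4)/(-25 - 6/4))/(2621 + 768) = (-1875 + (100 - 36 - (-18)/4)/(-25 - 6*1/4))/3389 = (-1875 + (100 - 36 - 3*(-3/2))/(-25 - 3/2))*(1/3389) = (-1875 + (100 - 36 + 9/2)/(-53/2))*(1/3389) = (-1875 - 2/53*137/2)*(1/3389) = (-1875 - 137/53)*(1/3389) = -99512/53*1/3389 = -99512/179617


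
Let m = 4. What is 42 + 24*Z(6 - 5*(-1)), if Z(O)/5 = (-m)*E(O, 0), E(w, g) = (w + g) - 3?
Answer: -3798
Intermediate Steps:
E(w, g) = -3 + g + w (E(w, g) = (g + w) - 3 = -3 + g + w)
Z(O) = 60 - 20*O (Z(O) = 5*((-1*4)*(-3 + 0 + O)) = 5*(-4*(-3 + O)) = 5*(12 - 4*O) = 60 - 20*O)
42 + 24*Z(6 - 5*(-1)) = 42 + 24*(60 - 20*(6 - 5*(-1))) = 42 + 24*(60 - 20*(6 + 5)) = 42 + 24*(60 - 20*11) = 42 + 24*(60 - 220) = 42 + 24*(-160) = 42 - 3840 = -3798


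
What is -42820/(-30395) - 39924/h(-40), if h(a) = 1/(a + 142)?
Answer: -24755187028/6079 ≈ -4.0722e+6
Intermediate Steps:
h(a) = 1/(142 + a)
-42820/(-30395) - 39924/h(-40) = -42820/(-30395) - 39924/(1/(142 - 40)) = -42820*(-1/30395) - 39924/(1/102) = 8564/6079 - 39924/1/102 = 8564/6079 - 39924*102 = 8564/6079 - 4072248 = -24755187028/6079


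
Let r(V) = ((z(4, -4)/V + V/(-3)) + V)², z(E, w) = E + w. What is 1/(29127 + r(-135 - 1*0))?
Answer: 1/37227 ≈ 2.6862e-5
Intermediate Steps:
r(V) = 4*V²/9 (r(V) = (((4 - 4)/V + V/(-3)) + V)² = ((0/V + V*(-⅓)) + V)² = ((0 - V/3) + V)² = (-V/3 + V)² = (2*V/3)² = 4*V²/9)
1/(29127 + r(-135 - 1*0)) = 1/(29127 + 4*(-135 - 1*0)²/9) = 1/(29127 + 4*(-135 + 0)²/9) = 1/(29127 + (4/9)*(-135)²) = 1/(29127 + (4/9)*18225) = 1/(29127 + 8100) = 1/37227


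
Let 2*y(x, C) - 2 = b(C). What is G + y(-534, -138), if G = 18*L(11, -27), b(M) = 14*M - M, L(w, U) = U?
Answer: -1382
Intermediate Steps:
b(M) = 13*M
y(x, C) = 1 + 13*C/2 (y(x, C) = 1 + (13*C)/2 = 1 + 13*C/2)
G = -486 (G = 18*(-27) = -486)
G + y(-534, -138) = -486 + (1 + (13/2)*(-138)) = -486 + (1 - 897) = -486 - 896 = -1382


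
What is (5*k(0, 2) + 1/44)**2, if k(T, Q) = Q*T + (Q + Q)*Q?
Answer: 3101121/1936 ≈ 1601.8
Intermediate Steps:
k(T, Q) = 2*Q**2 + Q*T (k(T, Q) = Q*T + (2*Q)*Q = Q*T + 2*Q**2 = 2*Q**2 + Q*T)
(5*k(0, 2) + 1/44)**2 = (5*(2*(0 + 2*2)) + 1/44)**2 = (5*(2*(0 + 4)) + 1/44)**2 = (5*(2*4) + 1/44)**2 = (5*8 + 1/44)**2 = (40 + 1/44)**2 = (1761/44)**2 = 3101121/1936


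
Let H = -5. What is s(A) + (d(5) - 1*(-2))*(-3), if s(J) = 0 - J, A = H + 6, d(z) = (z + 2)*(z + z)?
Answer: -217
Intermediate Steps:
d(z) = 2*z*(2 + z) (d(z) = (2 + z)*(2*z) = 2*z*(2 + z))
A = 1 (A = -5 + 6 = 1)
s(J) = -J
s(A) + (d(5) - 1*(-2))*(-3) = -1*1 + (2*5*(2 + 5) - 1*(-2))*(-3) = -1 + (2*5*7 + 2)*(-3) = -1 + (70 + 2)*(-3) = -1 + 72*(-3) = -1 - 216 = -217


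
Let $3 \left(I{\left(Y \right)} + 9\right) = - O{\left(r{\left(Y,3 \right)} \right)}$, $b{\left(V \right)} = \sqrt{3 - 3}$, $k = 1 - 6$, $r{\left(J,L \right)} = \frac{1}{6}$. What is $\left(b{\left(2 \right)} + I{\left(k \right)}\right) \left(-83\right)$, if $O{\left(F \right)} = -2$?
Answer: $\frac{2075}{3} \approx 691.67$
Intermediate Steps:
$r{\left(J,L \right)} = \frac{1}{6}$
$k = -5$ ($k = 1 - 6 = -5$)
$b{\left(V \right)} = 0$ ($b{\left(V \right)} = \sqrt{0} = 0$)
$I{\left(Y \right)} = - \frac{25}{3}$ ($I{\left(Y \right)} = -9 + \frac{\left(-1\right) \left(-2\right)}{3} = -9 + \frac{1}{3} \cdot 2 = -9 + \frac{2}{3} = - \frac{25}{3}$)
$\left(b{\left(2 \right)} + I{\left(k \right)}\right) \left(-83\right) = \left(0 - \frac{25}{3}\right) \left(-83\right) = \left(- \frac{25}{3}\right) \left(-83\right) = \frac{2075}{3}$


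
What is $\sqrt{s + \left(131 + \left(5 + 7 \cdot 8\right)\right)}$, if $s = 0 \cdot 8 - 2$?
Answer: $\sqrt{190} \approx 13.784$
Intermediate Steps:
$s = -2$ ($s = 0 - 2 = -2$)
$\sqrt{s + \left(131 + \left(5 + 7 \cdot 8\right)\right)} = \sqrt{-2 + \left(131 + \left(5 + 7 \cdot 8\right)\right)} = \sqrt{-2 + \left(131 + \left(5 + 56\right)\right)} = \sqrt{-2 + \left(131 + 61\right)} = \sqrt{-2 + 192} = \sqrt{190}$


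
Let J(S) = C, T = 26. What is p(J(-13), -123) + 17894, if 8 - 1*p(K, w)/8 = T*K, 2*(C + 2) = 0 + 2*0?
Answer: 18374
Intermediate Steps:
C = -2 (C = -2 + (0 + 2*0)/2 = -2 + (0 + 0)/2 = -2 + (½)*0 = -2 + 0 = -2)
J(S) = -2
p(K, w) = 64 - 208*K
p(J(-13), -123) + 17894 = (64 - 208*(-2)) + 17894 = (64 + 416) + 17894 = 480 + 17894 = 18374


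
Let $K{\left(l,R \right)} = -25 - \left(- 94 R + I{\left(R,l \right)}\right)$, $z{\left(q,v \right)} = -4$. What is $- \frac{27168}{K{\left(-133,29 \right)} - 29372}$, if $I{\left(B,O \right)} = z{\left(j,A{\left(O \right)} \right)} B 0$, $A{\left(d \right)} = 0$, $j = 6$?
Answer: $\frac{27168}{26671} \approx 1.0186$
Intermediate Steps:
$I{\left(B,O \right)} = 0$ ($I{\left(B,O \right)} = - 4 B 0 = 0$)
$K{\left(l,R \right)} = -25 + 94 R$ ($K{\left(l,R \right)} = -25 - \left(- 94 R + 0\right) = -25 - - 94 R = -25 + 94 R$)
$- \frac{27168}{K{\left(-133,29 \right)} - 29372} = - \frac{27168}{\left(-25 + 94 \cdot 29\right) - 29372} = - \frac{27168}{\left(-25 + 2726\right) - 29372} = - \frac{27168}{2701 - 29372} = - \frac{27168}{-26671} = \left(-27168\right) \left(- \frac{1}{26671}\right) = \frac{27168}{26671}$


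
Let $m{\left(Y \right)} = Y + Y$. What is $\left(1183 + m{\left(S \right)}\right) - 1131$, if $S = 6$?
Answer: $64$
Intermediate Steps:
$m{\left(Y \right)} = 2 Y$
$\left(1183 + m{\left(S \right)}\right) - 1131 = \left(1183 + 2 \cdot 6\right) - 1131 = \left(1183 + 12\right) - 1131 = 1195 - 1131 = 64$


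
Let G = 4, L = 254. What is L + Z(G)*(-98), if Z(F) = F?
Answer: -138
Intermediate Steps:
L + Z(G)*(-98) = 254 + 4*(-98) = 254 - 392 = -138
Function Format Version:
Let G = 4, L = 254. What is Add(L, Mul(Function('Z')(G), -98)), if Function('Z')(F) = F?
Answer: -138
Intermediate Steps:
Add(L, Mul(Function('Z')(G), -98)) = Add(254, Mul(4, -98)) = Add(254, -392) = -138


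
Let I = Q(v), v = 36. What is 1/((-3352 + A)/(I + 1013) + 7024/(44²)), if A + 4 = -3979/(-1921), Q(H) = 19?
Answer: 239879112/90714671 ≈ 2.6443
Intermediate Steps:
I = 19
A = -3705/1921 (A = -4 - 3979/(-1921) = -4 - 3979*(-1/1921) = -4 + 3979/1921 = -3705/1921 ≈ -1.9287)
1/((-3352 + A)/(I + 1013) + 7024/(44²)) = 1/((-3352 - 3705/1921)/(19 + 1013) + 7024/(44²)) = 1/(-6442897/1921/1032 + 7024/1936) = 1/(-6442897/1921*1/1032 + 7024*(1/1936)) = 1/(-6442897/1982472 + 439/121) = 1/(90714671/239879112) = 239879112/90714671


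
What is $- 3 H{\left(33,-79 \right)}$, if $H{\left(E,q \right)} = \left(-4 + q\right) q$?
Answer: $-19671$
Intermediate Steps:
$H{\left(E,q \right)} = q \left(-4 + q\right)$
$- 3 H{\left(33,-79 \right)} = - 3 \left(- 79 \left(-4 - 79\right)\right) = - 3 \left(\left(-79\right) \left(-83\right)\right) = \left(-3\right) 6557 = -19671$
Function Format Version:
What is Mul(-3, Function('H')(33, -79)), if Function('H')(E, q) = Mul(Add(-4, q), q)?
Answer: -19671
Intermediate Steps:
Function('H')(E, q) = Mul(q, Add(-4, q))
Mul(-3, Function('H')(33, -79)) = Mul(-3, Mul(-79, Add(-4, -79))) = Mul(-3, Mul(-79, -83)) = Mul(-3, 6557) = -19671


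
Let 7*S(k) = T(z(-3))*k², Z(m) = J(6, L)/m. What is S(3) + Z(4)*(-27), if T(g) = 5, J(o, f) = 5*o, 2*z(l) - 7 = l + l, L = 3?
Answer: -2745/14 ≈ -196.07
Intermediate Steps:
z(l) = 7/2 + l (z(l) = 7/2 + (l + l)/2 = 7/2 + (2*l)/2 = 7/2 + l)
Z(m) = 30/m (Z(m) = (5*6)/m = 30/m)
S(k) = 5*k²/7 (S(k) = (5*k²)/7 = 5*k²/7)
S(3) + Z(4)*(-27) = (5/7)*3² + (30/4)*(-27) = (5/7)*9 + (30*(¼))*(-27) = 45/7 + (15/2)*(-27) = 45/7 - 405/2 = -2745/14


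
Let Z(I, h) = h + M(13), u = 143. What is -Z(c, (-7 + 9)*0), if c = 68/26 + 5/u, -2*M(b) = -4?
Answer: -2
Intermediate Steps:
M(b) = 2 (M(b) = -½*(-4) = 2)
c = 379/143 (c = 68/26 + 5/143 = 68*(1/26) + 5*(1/143) = 34/13 + 5/143 = 379/143 ≈ 2.6503)
Z(I, h) = 2 + h (Z(I, h) = h + 2 = 2 + h)
-Z(c, (-7 + 9)*0) = -(2 + (-7 + 9)*0) = -(2 + 2*0) = -(2 + 0) = -1*2 = -2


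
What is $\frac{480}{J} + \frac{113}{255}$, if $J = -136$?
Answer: $- \frac{787}{255} \approx -3.0863$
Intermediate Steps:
$\frac{480}{J} + \frac{113}{255} = \frac{480}{-136} + \frac{113}{255} = 480 \left(- \frac{1}{136}\right) + 113 \cdot \frac{1}{255} = - \frac{60}{17} + \frac{113}{255} = - \frac{787}{255}$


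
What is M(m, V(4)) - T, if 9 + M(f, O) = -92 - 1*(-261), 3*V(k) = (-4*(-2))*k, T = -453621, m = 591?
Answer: 453781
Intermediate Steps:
V(k) = 8*k/3 (V(k) = ((-4*(-2))*k)/3 = (8*k)/3 = 8*k/3)
M(f, O) = 160 (M(f, O) = -9 + (-92 - 1*(-261)) = -9 + (-92 + 261) = -9 + 169 = 160)
M(m, V(4)) - T = 160 - 1*(-453621) = 160 + 453621 = 453781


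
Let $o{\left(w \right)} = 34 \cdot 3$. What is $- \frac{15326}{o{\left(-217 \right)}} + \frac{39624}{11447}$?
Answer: $- \frac{85697537}{583797} \approx -146.79$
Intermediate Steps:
$o{\left(w \right)} = 102$
$- \frac{15326}{o{\left(-217 \right)}} + \frac{39624}{11447} = - \frac{15326}{102} + \frac{39624}{11447} = \left(-15326\right) \frac{1}{102} + 39624 \cdot \frac{1}{11447} = - \frac{7663}{51} + \frac{39624}{11447} = - \frac{85697537}{583797}$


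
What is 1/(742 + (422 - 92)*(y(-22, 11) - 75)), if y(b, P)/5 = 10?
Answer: -1/7508 ≈ -0.00013319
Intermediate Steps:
y(b, P) = 50 (y(b, P) = 5*10 = 50)
1/(742 + (422 - 92)*(y(-22, 11) - 75)) = 1/(742 + (422 - 92)*(50 - 75)) = 1/(742 + 330*(-25)) = 1/(742 - 8250) = 1/(-7508) = -1/7508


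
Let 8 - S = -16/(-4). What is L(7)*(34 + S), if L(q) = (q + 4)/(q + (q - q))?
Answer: 418/7 ≈ 59.714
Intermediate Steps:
L(q) = (4 + q)/q (L(q) = (4 + q)/(q + 0) = (4 + q)/q)
S = 4 (S = 8 - (-16)/(-4) = 8 - (-16)*(-1)/4 = 8 - 1*4 = 8 - 4 = 4)
L(7)*(34 + S) = ((4 + 7)/7)*(34 + 4) = ((⅐)*11)*38 = (11/7)*38 = 418/7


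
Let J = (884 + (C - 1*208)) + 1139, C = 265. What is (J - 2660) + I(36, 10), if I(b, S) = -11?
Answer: -591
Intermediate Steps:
J = 2080 (J = (884 + (265 - 1*208)) + 1139 = (884 + (265 - 208)) + 1139 = (884 + 57) + 1139 = 941 + 1139 = 2080)
(J - 2660) + I(36, 10) = (2080 - 2660) - 11 = -580 - 11 = -591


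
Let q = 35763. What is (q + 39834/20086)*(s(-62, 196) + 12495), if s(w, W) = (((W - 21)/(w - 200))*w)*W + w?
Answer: 966941619709698/1315633 ≈ 7.3496e+8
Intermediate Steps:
s(w, W) = w + W*w*(-21 + W)/(-200 + w) (s(w, W) = (((-21 + W)/(-200 + w))*w)*W + w = (w*(-21 + W)/(-200 + w))*W + w = W*w*(-21 + W)/(-200 + w) + w = w + W*w*(-21 + W)/(-200 + w))
(q + 39834/20086)*(s(-62, 196) + 12495) = (35763 + 39834/20086)*(-62*(-200 - 62 + 196² - 21*196)/(-200 - 62) + 12495) = (35763 + 39834*(1/20086))*(-62*(-200 - 62 + 38416 - 4116)/(-262) + 12495) = (35763 + 19917/10043)*(-62*(-1/262)*34038 + 12495) = 359187726*(1055178/131 + 12495)/10043 = (359187726/10043)*(2692023/131) = 966941619709698/1315633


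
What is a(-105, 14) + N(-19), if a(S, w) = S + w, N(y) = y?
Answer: -110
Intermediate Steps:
a(-105, 14) + N(-19) = (-105 + 14) - 19 = -91 - 19 = -110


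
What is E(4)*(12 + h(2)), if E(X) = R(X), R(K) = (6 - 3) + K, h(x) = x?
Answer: 98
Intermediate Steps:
R(K) = 3 + K
E(X) = 3 + X
E(4)*(12 + h(2)) = (3 + 4)*(12 + 2) = 7*14 = 98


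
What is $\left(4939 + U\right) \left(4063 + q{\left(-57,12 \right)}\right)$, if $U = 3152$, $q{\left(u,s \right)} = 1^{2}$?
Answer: $32881824$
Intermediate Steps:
$q{\left(u,s \right)} = 1$
$\left(4939 + U\right) \left(4063 + q{\left(-57,12 \right)}\right) = \left(4939 + 3152\right) \left(4063 + 1\right) = 8091 \cdot 4064 = 32881824$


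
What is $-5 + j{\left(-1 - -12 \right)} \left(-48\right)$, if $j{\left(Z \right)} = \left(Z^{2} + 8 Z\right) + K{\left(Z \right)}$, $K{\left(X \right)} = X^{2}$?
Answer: $-15845$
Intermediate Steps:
$j{\left(Z \right)} = 2 Z^{2} + 8 Z$ ($j{\left(Z \right)} = \left(Z^{2} + 8 Z\right) + Z^{2} = 2 Z^{2} + 8 Z$)
$-5 + j{\left(-1 - -12 \right)} \left(-48\right) = -5 + 2 \left(-1 - -12\right) \left(4 - -11\right) \left(-48\right) = -5 + 2 \left(-1 + 12\right) \left(4 + \left(-1 + 12\right)\right) \left(-48\right) = -5 + 2 \cdot 11 \left(4 + 11\right) \left(-48\right) = -5 + 2 \cdot 11 \cdot 15 \left(-48\right) = -5 + 330 \left(-48\right) = -5 - 15840 = -15845$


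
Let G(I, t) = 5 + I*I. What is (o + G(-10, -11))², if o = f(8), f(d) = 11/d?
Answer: 724201/64 ≈ 11316.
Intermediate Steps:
G(I, t) = 5 + I²
o = 11/8 ≈ 1.3750
(o + G(-10, -11))² = (11/8 + (5 + (-10)²))² = (11/8 + (5 + 100))² = (11/8 + 105)² = (851/8)² = 724201/64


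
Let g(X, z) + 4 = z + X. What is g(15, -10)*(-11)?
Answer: -11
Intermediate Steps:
g(X, z) = -4 + X + z (g(X, z) = -4 + (z + X) = -4 + (X + z) = -4 + X + z)
g(15, -10)*(-11) = (-4 + 15 - 10)*(-11) = 1*(-11) = -11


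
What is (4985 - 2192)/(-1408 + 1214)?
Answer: -2793/194 ≈ -14.397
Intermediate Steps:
(4985 - 2192)/(-1408 + 1214) = 2793/(-194) = 2793*(-1/194) = -2793/194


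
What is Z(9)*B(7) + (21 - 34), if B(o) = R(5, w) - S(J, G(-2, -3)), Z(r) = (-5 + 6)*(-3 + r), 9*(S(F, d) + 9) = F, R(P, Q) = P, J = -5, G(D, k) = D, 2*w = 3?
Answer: 223/3 ≈ 74.333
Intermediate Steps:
w = 3/2 (w = (½)*3 = 3/2 ≈ 1.5000)
S(F, d) = -9 + F/9
Z(r) = -3 + r (Z(r) = 1*(-3 + r) = -3 + r)
B(o) = 131/9 (B(o) = 5 - (-9 + (⅑)*(-5)) = 5 - (-9 - 5/9) = 5 - 1*(-86/9) = 5 + 86/9 = 131/9)
Z(9)*B(7) + (21 - 34) = (-3 + 9)*(131/9) + (21 - 34) = 6*(131/9) - 13 = 262/3 - 13 = 223/3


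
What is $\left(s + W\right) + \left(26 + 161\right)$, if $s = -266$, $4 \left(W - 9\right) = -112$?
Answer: $-98$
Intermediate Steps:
$W = -19$ ($W = 9 + \frac{1}{4} \left(-112\right) = 9 - 28 = -19$)
$\left(s + W\right) + \left(26 + 161\right) = \left(-266 - 19\right) + \left(26 + 161\right) = -285 + 187 = -98$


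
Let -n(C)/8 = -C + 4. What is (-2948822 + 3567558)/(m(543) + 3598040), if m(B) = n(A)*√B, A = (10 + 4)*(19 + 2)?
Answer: 6956990242/40446778745 - 4485836*√543/40446778745 ≈ 0.16942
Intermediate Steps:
A = 294 (A = 14*21 = 294)
n(C) = -32 + 8*C (n(C) = -8*(-C + 4) = -8*(4 - C) = -32 + 8*C)
m(B) = 2320*√B (m(B) = (-32 + 8*294)*√B = (-32 + 2352)*√B = 2320*√B)
(-2948822 + 3567558)/(m(543) + 3598040) = (-2948822 + 3567558)/(2320*√543 + 3598040) = 618736/(3598040 + 2320*√543)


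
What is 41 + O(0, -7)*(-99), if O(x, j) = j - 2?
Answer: 932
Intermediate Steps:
O(x, j) = -2 + j
41 + O(0, -7)*(-99) = 41 + (-2 - 7)*(-99) = 41 - 9*(-99) = 41 + 891 = 932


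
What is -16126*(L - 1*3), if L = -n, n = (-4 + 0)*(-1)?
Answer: 112882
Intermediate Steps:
n = 4 (n = -4*(-1) = 4)
L = -4 (L = -1*4 = -4)
-16126*(L - 1*3) = -16126*(-4 - 1*3) = -16126*(-4 - 3) = -16126*(-7) = 112882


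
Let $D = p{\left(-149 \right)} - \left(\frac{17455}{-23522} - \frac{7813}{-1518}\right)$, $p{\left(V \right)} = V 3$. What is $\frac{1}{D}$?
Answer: $- \frac{8926599}{4029509927} \approx -0.0022153$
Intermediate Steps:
$p{\left(V \right)} = 3 V$
$D = - \frac{4029509927}{8926599}$ ($D = 3 \left(-149\right) - \left(\frac{17455}{-23522} - \frac{7813}{-1518}\right) = -447 - \left(17455 \left(- \frac{1}{23522}\right) - - \frac{7813}{1518}\right) = -447 - \left(- \frac{17455}{23522} + \frac{7813}{1518}\right) = -447 - \frac{39320174}{8926599} = - \frac{4029509927}{8926599} \approx -451.4$)
$\frac{1}{D} = \frac{1}{- \frac{4029509927}{8926599}} = - \frac{8926599}{4029509927}$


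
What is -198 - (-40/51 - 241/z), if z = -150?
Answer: -168999/850 ≈ -198.82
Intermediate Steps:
-198 - (-40/51 - 241/z) = -198 - (-40/51 - 241/(-150)) = -198 - (-40*1/51 - 241*(-1/150)) = -198 - (-40/51 + 241/150) = -198 - 1*699/850 = -198 - 699/850 = -168999/850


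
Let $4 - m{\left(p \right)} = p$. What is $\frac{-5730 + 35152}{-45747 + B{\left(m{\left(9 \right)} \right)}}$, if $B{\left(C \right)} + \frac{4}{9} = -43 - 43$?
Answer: $- \frac{264798}{412501} \approx -0.64193$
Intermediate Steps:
$m{\left(p \right)} = 4 - p$
$B{\left(C \right)} = - \frac{778}{9}$ ($B{\left(C \right)} = - \frac{4}{9} - 86 = - \frac{778}{9}$)
$\frac{-5730 + 35152}{-45747 + B{\left(m{\left(9 \right)} \right)}} = \frac{-5730 + 35152}{-45747 - \frac{778}{9}} = \frac{29422}{- \frac{412501}{9}} = 29422 \left(- \frac{9}{412501}\right) = - \frac{264798}{412501}$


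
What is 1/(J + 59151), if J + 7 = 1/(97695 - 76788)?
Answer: 20907/1236523609 ≈ 1.6908e-5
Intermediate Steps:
J = -146348/20907 (J = -7 + 1/(97695 - 76788) = -7 + 1/20907 = -146348/20907 ≈ -7.0000)
1/(J + 59151) = 1/(-146348/20907 + 59151) = 1/(1236523609/20907) = 20907/1236523609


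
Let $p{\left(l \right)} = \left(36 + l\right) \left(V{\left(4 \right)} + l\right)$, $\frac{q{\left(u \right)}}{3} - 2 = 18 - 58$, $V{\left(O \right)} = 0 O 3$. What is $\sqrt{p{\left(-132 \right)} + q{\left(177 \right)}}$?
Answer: $\sqrt{12558} \approx 112.06$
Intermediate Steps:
$V{\left(O \right)} = 0$ ($V{\left(O \right)} = 0 \cdot 3 = 0$)
$q{\left(u \right)} = -114$ ($q{\left(u \right)} = 6 + 3 \left(18 - 58\right) = 6 + 3 \left(-40\right) = 6 - 120 = -114$)
$p{\left(l \right)} = l \left(36 + l\right)$ ($p{\left(l \right)} = \left(36 + l\right) \left(0 + l\right) = \left(36 + l\right) l = l \left(36 + l\right)$)
$\sqrt{p{\left(-132 \right)} + q{\left(177 \right)}} = \sqrt{- 132 \left(36 - 132\right) - 114} = \sqrt{\left(-132\right) \left(-96\right) - 114} = \sqrt{12672 - 114} = \sqrt{12558}$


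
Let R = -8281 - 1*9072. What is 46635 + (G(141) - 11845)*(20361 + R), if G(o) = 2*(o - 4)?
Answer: -34758933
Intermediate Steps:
G(o) = -8 + 2*o (G(o) = 2*(-4 + o) = -8 + 2*o)
R = -17353 (R = -8281 - 9072 = -17353)
46635 + (G(141) - 11845)*(20361 + R) = 46635 + ((-8 + 2*141) - 11845)*(20361 - 17353) = 46635 + ((-8 + 282) - 11845)*3008 = 46635 + (274 - 11845)*3008 = 46635 - 11571*3008 = 46635 - 34805568 = -34758933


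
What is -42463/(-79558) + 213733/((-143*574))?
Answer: -6340864/3062983 ≈ -2.0702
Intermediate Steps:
-42463/(-79558) + 213733/((-143*574)) = -42463*(-1/79558) + 213733/(-82082) = 42463/79558 + 213733*(-1/82082) = 42463/79558 - 401/154 = -6340864/3062983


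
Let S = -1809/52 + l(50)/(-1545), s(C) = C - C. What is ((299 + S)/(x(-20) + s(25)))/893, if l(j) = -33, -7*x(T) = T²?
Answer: -49533099/9565816000 ≈ -0.0051781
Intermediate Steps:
x(T) = -T²/7
s(C) = 0
S = -931063/26780 (S = -1809/52 - 33/(-1545) = -1809*1/52 - 33*(-1/1545) = -1809/52 + 11/515 = -931063/26780 ≈ -34.767)
((299 + S)/(x(-20) + s(25)))/893 = ((299 - 931063/26780)/(-⅐*(-20)² + 0))/893 = (7076157/(26780*(-⅐*400 + 0)))*(1/893) = (7076157/(26780*(-400/7 + 0)))*(1/893) = (7076157/(26780*(-400/7)))*(1/893) = ((7076157/26780)*(-7/400))*(1/893) = -49533099/10712000*1/893 = -49533099/9565816000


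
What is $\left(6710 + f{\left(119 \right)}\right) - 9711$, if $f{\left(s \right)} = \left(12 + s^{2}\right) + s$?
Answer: $11291$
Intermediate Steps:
$f{\left(s \right)} = 12 + s + s^{2}$
$\left(6710 + f{\left(119 \right)}\right) - 9711 = \left(6710 + \left(12 + 119 + 119^{2}\right)\right) - 9711 = \left(6710 + \left(12 + 119 + 14161\right)\right) - 9711 = \left(6710 + 14292\right) - 9711 = 21002 - 9711 = 11291$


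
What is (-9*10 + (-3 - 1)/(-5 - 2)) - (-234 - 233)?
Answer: 2643/7 ≈ 377.57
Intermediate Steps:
(-9*10 + (-3 - 1)/(-5 - 2)) - (-234 - 233) = (-90 - 4/(-7)) - 1*(-467) = (-90 - 4*(-⅐)) + 467 = (-90 + 4/7) + 467 = -626/7 + 467 = 2643/7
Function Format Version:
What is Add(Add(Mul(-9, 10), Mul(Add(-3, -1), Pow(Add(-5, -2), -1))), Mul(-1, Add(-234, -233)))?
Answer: Rational(2643, 7) ≈ 377.57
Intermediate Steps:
Add(Add(Mul(-9, 10), Mul(Add(-3, -1), Pow(Add(-5, -2), -1))), Mul(-1, Add(-234, -233))) = Add(Add(-90, Mul(-4, Pow(-7, -1))), Mul(-1, -467)) = Add(Add(-90, Mul(-4, Rational(-1, 7))), 467) = Add(Add(-90, Rational(4, 7)), 467) = Add(Rational(-626, 7), 467) = Rational(2643, 7)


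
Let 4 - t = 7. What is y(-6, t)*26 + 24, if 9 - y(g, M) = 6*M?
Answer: 726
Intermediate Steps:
t = -3 (t = 4 - 1*7 = 4 - 7 = -3)
y(g, M) = 9 - 6*M
y(-6, t)*26 + 24 = (9 - 6*(-3))*26 + 24 = (9 + 18)*26 + 24 = 27*26 + 24 = 702 + 24 = 726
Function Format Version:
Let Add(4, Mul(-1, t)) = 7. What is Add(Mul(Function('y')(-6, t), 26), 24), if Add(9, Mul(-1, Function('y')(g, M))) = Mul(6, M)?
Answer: 726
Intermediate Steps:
t = -3 (t = Add(4, Mul(-1, 7)) = Add(4, -7) = -3)
Function('y')(g, M) = Add(9, Mul(-6, M)) (Function('y')(g, M) = Add(9, Mul(-1, Mul(6, M))) = Add(9, Mul(-6, M)))
Add(Mul(Function('y')(-6, t), 26), 24) = Add(Mul(Add(9, Mul(-6, -3)), 26), 24) = Add(Mul(Add(9, 18), 26), 24) = Add(Mul(27, 26), 24) = Add(702, 24) = 726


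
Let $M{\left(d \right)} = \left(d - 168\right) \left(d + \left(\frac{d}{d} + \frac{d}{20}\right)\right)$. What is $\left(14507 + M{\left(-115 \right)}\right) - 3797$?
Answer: $\frac{178397}{4} \approx 44599.0$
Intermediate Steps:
$M{\left(d \right)} = \left(1 + \frac{21 d}{20}\right) \left(-168 + d\right)$ ($M{\left(d \right)} = \left(-168 + d\right) \left(d + \left(1 + d \frac{1}{20}\right)\right) = \left(-168 + d\right) \left(d + \left(1 + \frac{d}{20}\right)\right) = \left(-168 + d\right) \left(1 + \frac{21 d}{20}\right) = \left(1 + \frac{21 d}{20}\right) \left(-168 + d\right)$)
$\left(14507 + M{\left(-115 \right)}\right) - 3797 = \left(14507 - \left(-20003 - \frac{55545}{4}\right)\right) - 3797 = \left(14507 + \left(-168 + 20171 + \frac{21}{20} \cdot 13225\right)\right) - 3797 = \left(14507 + \left(-168 + 20171 + \frac{55545}{4}\right)\right) - 3797 = \left(14507 + \frac{135557}{4}\right) - 3797 = \frac{193585}{4} - 3797 = \frac{178397}{4}$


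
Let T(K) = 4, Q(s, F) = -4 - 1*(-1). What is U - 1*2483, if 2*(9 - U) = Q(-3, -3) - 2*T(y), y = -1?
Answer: -4937/2 ≈ -2468.5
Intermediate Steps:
Q(s, F) = -3 (Q(s, F) = -4 + 1 = -3)
U = 29/2 (U = 9 - (-3 - 2*4)/2 = 9 - (-3 - 8)/2 = 9 - ½*(-11) = 9 + 11/2 = 29/2 ≈ 14.500)
U - 1*2483 = 29/2 - 1*2483 = 29/2 - 2483 = -4937/2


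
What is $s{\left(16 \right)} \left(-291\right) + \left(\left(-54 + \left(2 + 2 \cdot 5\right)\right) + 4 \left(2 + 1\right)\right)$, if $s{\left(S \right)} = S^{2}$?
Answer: $-74526$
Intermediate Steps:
$s{\left(16 \right)} \left(-291\right) + \left(\left(-54 + \left(2 + 2 \cdot 5\right)\right) + 4 \left(2 + 1\right)\right) = 16^{2} \left(-291\right) + \left(\left(-54 + \left(2 + 2 \cdot 5\right)\right) + 4 \left(2 + 1\right)\right) = 256 \left(-291\right) + \left(\left(-54 + \left(2 + 10\right)\right) + 4 \cdot 3\right) = -74496 + \left(\left(-54 + 12\right) + 12\right) = -74496 + \left(-42 + 12\right) = -74496 - 30 = -74526$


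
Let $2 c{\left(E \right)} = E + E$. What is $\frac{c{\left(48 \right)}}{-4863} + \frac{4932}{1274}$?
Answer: $\frac{3987194}{1032577} \approx 3.8614$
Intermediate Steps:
$c{\left(E \right)} = E$ ($c{\left(E \right)} = \frac{E + E}{2} = \frac{2 E}{2} = E$)
$\frac{c{\left(48 \right)}}{-4863} + \frac{4932}{1274} = \frac{48}{-4863} + \frac{4932}{1274} = 48 \left(- \frac{1}{4863}\right) + 4932 \cdot \frac{1}{1274} = - \frac{16}{1621} + \frac{2466}{637} = \frac{3987194}{1032577}$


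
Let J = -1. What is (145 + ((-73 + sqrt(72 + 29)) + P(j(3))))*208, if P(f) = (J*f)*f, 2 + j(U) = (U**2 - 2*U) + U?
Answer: 11648 + 208*sqrt(101) ≈ 13738.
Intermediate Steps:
j(U) = -2 + U**2 - U (j(U) = -2 + ((U**2 - 2*U) + U) = -2 + (U**2 - U) = -2 + U**2 - U)
P(f) = -f**2 (P(f) = (-f)*f = -f**2)
(145 + ((-73 + sqrt(72 + 29)) + P(j(3))))*208 = (145 + ((-73 + sqrt(72 + 29)) - (-2 + 3**2 - 1*3)**2))*208 = (145 + ((-73 + sqrt(101)) - (-2 + 9 - 3)**2))*208 = (145 + ((-73 + sqrt(101)) - 1*4**2))*208 = (145 + ((-73 + sqrt(101)) - 1*16))*208 = (145 + ((-73 + sqrt(101)) - 16))*208 = (145 + (-89 + sqrt(101)))*208 = (56 + sqrt(101))*208 = 11648 + 208*sqrt(101)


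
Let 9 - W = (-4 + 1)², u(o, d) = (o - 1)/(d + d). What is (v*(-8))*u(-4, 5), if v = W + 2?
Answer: 8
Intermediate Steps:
u(o, d) = (-1 + o)/(2*d) (u(o, d) = (-1 + o)/((2*d)) = (-1 + o)*(1/(2*d)) = (-1 + o)/(2*d))
W = 0 (W = 9 - (-4 + 1)² = 9 - 1*(-3)² = 9 - 1*9 = 9 - 9 = 0)
v = 2 (v = 0 + 2 = 2)
(v*(-8))*u(-4, 5) = (2*(-8))*((½)*(-1 - 4)/5) = -8*(-5)/5 = -16*(-½) = 8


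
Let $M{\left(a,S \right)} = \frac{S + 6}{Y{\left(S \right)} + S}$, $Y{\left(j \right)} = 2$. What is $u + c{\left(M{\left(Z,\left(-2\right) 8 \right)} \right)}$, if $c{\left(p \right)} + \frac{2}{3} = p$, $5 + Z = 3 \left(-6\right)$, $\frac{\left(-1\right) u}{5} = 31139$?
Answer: $- \frac{3269594}{21} \approx -1.557 \cdot 10^{5}$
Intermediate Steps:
$u = -155695$ ($u = \left(-5\right) 31139 = -155695$)
$Z = -23$ ($Z = -5 + 3 \left(-6\right) = -5 - 18 = -23$)
$M{\left(a,S \right)} = \frac{6 + S}{2 + S}$ ($M{\left(a,S \right)} = \frac{S + 6}{2 + S} = \frac{6 + S}{2 + S}$)
$c{\left(p \right)} = - \frac{2}{3} + p$
$u + c{\left(M{\left(Z,\left(-2\right) 8 \right)} \right)} = -155695 - \left(\frac{2}{3} - \frac{6 - 16}{2 - 16}\right) = -155695 - \left(\frac{2}{3} - \frac{1}{-14} \left(-10\right)\right) = -155695 - - \frac{1}{21} = -155695 + \left(- \frac{2}{3} + \frac{5}{7}\right) = -155695 + \frac{1}{21} = - \frac{3269594}{21}$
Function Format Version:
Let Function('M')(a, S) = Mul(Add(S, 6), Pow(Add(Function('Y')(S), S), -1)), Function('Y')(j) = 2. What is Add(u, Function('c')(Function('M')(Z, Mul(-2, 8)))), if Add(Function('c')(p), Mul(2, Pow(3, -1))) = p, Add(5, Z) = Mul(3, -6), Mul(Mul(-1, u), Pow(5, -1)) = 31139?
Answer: Rational(-3269594, 21) ≈ -1.5570e+5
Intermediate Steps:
u = -155695 (u = Mul(-5, 31139) = -155695)
Z = -23 (Z = Add(-5, Mul(3, -6)) = Add(-5, -18) = -23)
Function('M')(a, S) = Mul(Pow(Add(2, S), -1), Add(6, S)) (Function('M')(a, S) = Mul(Add(S, 6), Pow(Add(2, S), -1)) = Mul(Add(6, S), Pow(Add(2, S), -1)) = Mul(Pow(Add(2, S), -1), Add(6, S)))
Function('c')(p) = Add(Rational(-2, 3), p)
Add(u, Function('c')(Function('M')(Z, Mul(-2, 8)))) = Add(-155695, Add(Rational(-2, 3), Mul(Pow(Add(2, Mul(-2, 8)), -1), Add(6, Mul(-2, 8))))) = Add(-155695, Add(Rational(-2, 3), Mul(Pow(Add(2, -16), -1), Add(6, -16)))) = Add(-155695, Add(Rational(-2, 3), Mul(Pow(-14, -1), -10))) = Add(-155695, Add(Rational(-2, 3), Mul(Rational(-1, 14), -10))) = Add(-155695, Add(Rational(-2, 3), Rational(5, 7))) = Add(-155695, Rational(1, 21)) = Rational(-3269594, 21)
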